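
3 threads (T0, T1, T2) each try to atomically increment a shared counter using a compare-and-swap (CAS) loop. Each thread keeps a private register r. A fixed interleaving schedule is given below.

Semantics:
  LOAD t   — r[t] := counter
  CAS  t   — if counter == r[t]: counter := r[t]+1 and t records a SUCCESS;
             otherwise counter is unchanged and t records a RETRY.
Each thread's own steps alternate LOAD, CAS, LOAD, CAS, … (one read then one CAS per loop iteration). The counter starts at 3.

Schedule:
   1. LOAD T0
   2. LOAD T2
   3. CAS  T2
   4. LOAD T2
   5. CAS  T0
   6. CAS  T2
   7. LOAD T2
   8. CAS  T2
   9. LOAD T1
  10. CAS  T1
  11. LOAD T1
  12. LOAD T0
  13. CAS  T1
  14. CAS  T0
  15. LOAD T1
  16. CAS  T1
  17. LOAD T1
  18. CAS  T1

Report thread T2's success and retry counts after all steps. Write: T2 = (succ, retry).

T2 = (3, 0)

T0 LOAD — after: cnt=3, r=3 — load
T2 LOAD — after: cnt=3, r=3 — load
T2 CAS — after: cnt=4, r=3 — ok
T2 LOAD — after: cnt=4, r=4 — load
T0 CAS — after: cnt=4, r=3 — retry
T2 CAS — after: cnt=5, r=4 — ok
T2 LOAD — after: cnt=5, r=5 — load
T2 CAS — after: cnt=6, r=5 — ok
T1 LOAD — after: cnt=6, r=6 — load
T1 CAS — after: cnt=7, r=6 — ok
T1 LOAD — after: cnt=7, r=7 — load
T0 LOAD — after: cnt=7, r=7 — load
T1 CAS — after: cnt=8, r=7 — ok
T0 CAS — after: cnt=8, r=7 — retry
T1 LOAD — after: cnt=8, r=8 — load
T1 CAS — after: cnt=9, r=8 — ok
T1 LOAD — after: cnt=9, r=9 — load
T1 CAS — after: cnt=10, r=9 — ok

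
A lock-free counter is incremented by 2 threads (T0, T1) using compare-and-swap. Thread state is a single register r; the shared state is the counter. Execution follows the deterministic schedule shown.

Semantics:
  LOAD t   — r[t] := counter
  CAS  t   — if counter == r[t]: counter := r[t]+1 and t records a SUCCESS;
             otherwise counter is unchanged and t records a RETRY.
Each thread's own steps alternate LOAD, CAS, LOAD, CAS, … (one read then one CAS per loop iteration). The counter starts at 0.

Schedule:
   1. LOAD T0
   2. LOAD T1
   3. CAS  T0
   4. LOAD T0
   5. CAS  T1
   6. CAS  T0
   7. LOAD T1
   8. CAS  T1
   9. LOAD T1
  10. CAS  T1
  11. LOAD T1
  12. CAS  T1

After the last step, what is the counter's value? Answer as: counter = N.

1. LOAD T0 → mem=0 r[T0]=0 [LOAD]
2. LOAD T1 → mem=0 r[T1]=0 [LOAD]
3. CAS T0 → mem=1 r[T0]=0 [OK]
4. LOAD T0 → mem=1 r[T0]=1 [LOAD]
5. CAS T1 → mem=1 r[T1]=0 [RETRY]
6. CAS T0 → mem=2 r[T0]=1 [OK]
7. LOAD T1 → mem=2 r[T1]=2 [LOAD]
8. CAS T1 → mem=3 r[T1]=2 [OK]
9. LOAD T1 → mem=3 r[T1]=3 [LOAD]
10. CAS T1 → mem=4 r[T1]=3 [OK]
11. LOAD T1 → mem=4 r[T1]=4 [LOAD]
12. CAS T1 → mem=5 r[T1]=4 [OK]

counter = 5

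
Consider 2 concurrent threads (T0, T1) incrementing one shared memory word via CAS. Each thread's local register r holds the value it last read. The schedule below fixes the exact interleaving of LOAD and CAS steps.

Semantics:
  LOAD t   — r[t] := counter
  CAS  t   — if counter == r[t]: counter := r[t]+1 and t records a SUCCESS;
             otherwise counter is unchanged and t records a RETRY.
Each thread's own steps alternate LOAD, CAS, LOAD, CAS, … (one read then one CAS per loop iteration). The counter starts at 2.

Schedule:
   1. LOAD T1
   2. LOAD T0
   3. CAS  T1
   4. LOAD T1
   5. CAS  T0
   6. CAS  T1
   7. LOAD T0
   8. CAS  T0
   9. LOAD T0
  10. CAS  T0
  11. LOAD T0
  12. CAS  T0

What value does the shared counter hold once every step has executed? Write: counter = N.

counter = 7

[1] T1.load  rd  (counter 2, T1.r 2)
[2] T0.load  rd  (counter 2, T0.r 2)
[3] T1.cas  hit  (counter 3, T1.r 2)
[4] T1.load  rd  (counter 3, T1.r 3)
[5] T0.cas  miss  (counter 3, T0.r 2)
[6] T1.cas  hit  (counter 4, T1.r 3)
[7] T0.load  rd  (counter 4, T0.r 4)
[8] T0.cas  hit  (counter 5, T0.r 4)
[9] T0.load  rd  (counter 5, T0.r 5)
[10] T0.cas  hit  (counter 6, T0.r 5)
[11] T0.load  rd  (counter 6, T0.r 6)
[12] T0.cas  hit  (counter 7, T0.r 6)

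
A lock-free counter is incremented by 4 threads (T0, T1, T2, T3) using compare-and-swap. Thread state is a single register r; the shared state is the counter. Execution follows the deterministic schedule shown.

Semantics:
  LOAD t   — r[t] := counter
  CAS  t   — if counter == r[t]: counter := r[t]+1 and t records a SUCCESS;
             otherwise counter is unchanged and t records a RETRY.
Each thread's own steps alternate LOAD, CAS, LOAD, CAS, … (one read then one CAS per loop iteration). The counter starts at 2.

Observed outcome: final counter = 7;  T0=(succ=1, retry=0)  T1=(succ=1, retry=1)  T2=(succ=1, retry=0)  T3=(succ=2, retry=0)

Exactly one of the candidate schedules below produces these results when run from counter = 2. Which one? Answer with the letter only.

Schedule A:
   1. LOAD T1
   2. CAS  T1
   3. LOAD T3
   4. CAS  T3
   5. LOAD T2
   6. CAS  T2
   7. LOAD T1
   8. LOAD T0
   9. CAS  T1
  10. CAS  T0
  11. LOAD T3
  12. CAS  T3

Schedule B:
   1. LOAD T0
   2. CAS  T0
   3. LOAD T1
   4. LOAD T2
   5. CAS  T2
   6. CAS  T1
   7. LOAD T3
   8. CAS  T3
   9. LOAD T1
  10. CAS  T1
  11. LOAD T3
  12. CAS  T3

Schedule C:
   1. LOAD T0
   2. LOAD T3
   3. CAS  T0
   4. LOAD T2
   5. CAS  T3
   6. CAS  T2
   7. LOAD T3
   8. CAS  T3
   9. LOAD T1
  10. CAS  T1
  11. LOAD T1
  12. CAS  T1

B

Tracing schedule B:
   1) LOAD T0:  M=2  r_T0=2
   2) CAS  T0:  M=3  r_T0=2 ✓
   3) LOAD T1:  M=3  r_T1=3
   4) LOAD T2:  M=3  r_T2=3
   5) CAS  T2:  M=4  r_T2=3 ✓
   6) CAS  T1:  M=4  r_T1=3 ✗
   7) LOAD T3:  M=4  r_T3=4
   8) CAS  T3:  M=5  r_T3=4 ✓
   9) LOAD T1:  M=5  r_T1=5
  10) CAS  T1:  M=6  r_T1=5 ✓
  11) LOAD T3:  M=6  r_T3=6
  12) CAS  T3:  M=7  r_T3=6 ✓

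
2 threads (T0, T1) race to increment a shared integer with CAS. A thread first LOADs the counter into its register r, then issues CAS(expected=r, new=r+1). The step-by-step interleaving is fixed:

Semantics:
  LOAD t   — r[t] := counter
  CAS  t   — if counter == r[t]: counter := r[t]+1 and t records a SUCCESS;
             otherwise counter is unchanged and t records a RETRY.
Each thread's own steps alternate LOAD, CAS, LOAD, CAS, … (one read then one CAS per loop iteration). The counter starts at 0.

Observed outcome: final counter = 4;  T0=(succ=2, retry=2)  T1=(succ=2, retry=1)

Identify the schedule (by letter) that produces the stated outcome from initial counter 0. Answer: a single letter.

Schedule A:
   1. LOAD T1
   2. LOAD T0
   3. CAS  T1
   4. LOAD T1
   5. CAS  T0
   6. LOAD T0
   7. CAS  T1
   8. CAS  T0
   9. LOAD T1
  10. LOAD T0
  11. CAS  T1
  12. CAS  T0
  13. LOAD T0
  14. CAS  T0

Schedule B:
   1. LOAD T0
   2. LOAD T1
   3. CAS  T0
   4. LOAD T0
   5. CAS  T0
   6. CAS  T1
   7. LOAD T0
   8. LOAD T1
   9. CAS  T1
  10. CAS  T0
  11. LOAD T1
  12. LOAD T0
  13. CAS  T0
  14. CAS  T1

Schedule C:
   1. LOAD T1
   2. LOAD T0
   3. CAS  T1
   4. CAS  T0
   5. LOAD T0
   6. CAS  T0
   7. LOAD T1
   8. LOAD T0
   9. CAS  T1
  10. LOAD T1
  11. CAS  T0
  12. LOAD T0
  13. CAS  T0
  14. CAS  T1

C

Tracing schedule C:
step 1: T1 LOAD ⇒ load; ctr=0 reg=0
step 2: T0 LOAD ⇒ load; ctr=0 reg=0
step 3: T1 CAS ⇒ ok; ctr=1 reg=0
step 4: T0 CAS ⇒ retry; ctr=1 reg=0
step 5: T0 LOAD ⇒ load; ctr=1 reg=1
step 6: T0 CAS ⇒ ok; ctr=2 reg=1
step 7: T1 LOAD ⇒ load; ctr=2 reg=2
step 8: T0 LOAD ⇒ load; ctr=2 reg=2
step 9: T1 CAS ⇒ ok; ctr=3 reg=2
step 10: T1 LOAD ⇒ load; ctr=3 reg=3
step 11: T0 CAS ⇒ retry; ctr=3 reg=2
step 12: T0 LOAD ⇒ load; ctr=3 reg=3
step 13: T0 CAS ⇒ ok; ctr=4 reg=3
step 14: T1 CAS ⇒ retry; ctr=4 reg=3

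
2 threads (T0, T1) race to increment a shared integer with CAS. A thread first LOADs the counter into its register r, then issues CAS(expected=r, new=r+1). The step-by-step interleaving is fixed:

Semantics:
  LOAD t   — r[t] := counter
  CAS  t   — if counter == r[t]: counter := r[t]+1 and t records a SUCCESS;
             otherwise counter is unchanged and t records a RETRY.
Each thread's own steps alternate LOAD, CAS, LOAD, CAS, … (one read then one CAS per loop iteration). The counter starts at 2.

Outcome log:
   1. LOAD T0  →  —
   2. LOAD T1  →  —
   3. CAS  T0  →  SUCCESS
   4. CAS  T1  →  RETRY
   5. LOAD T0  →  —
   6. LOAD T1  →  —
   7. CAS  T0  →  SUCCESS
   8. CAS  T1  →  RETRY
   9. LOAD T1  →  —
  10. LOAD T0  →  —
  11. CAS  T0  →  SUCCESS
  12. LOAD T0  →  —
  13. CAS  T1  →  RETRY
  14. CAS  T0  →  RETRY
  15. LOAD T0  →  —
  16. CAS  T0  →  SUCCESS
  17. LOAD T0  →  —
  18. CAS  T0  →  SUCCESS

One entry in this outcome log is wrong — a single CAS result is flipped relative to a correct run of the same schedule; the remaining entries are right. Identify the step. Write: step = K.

Reference trace:
#1 T0 reads 2
#2 T1 reads 2
#3 T0 CAS(2→3) writes; counter now 3
#4 T1 CAS(2→3) fails; counter now 3
#5 T0 reads 3
#6 T1 reads 3
#7 T0 CAS(3→4) writes; counter now 4
#8 T1 CAS(3→4) fails; counter now 4
#9 T1 reads 4
#10 T0 reads 4
#11 T0 CAS(4→5) writes; counter now 5
#12 T0 reads 5
#13 T1 CAS(4→5) fails; counter now 5
#14 T0 CAS(5→6) writes; counter now 6
#15 T0 reads 6
#16 T0 CAS(6→7) writes; counter now 7
#17 T0 reads 7
#18 T0 CAS(7→8) writes; counter now 8
Mismatch at 14.

step = 14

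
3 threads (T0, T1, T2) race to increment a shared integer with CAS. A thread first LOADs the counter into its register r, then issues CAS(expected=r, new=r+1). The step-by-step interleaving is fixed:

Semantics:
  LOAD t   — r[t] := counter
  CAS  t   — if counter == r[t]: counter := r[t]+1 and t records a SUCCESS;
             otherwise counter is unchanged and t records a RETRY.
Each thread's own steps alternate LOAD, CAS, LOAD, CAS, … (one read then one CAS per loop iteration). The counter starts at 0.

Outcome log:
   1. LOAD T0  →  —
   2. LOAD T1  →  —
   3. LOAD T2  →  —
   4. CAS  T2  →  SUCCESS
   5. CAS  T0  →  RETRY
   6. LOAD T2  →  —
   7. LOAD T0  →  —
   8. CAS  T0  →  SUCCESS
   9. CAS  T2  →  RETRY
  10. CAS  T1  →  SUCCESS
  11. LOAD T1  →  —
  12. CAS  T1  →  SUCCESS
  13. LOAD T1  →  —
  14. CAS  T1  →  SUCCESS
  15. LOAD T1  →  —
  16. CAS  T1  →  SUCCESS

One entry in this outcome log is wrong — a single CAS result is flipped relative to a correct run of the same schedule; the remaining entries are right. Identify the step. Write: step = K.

step = 10

Re-executing:
[1] T0.load  rd  (counter 0, T0.r 0)
[2] T1.load  rd  (counter 0, T1.r 0)
[3] T2.load  rd  (counter 0, T2.r 0)
[4] T2.cas  hit  (counter 1, T2.r 0)
[5] T0.cas  miss  (counter 1, T0.r 0)
[6] T2.load  rd  (counter 1, T2.r 1)
[7] T0.load  rd  (counter 1, T0.r 1)
[8] T0.cas  hit  (counter 2, T0.r 1)
[9] T2.cas  miss  (counter 2, T2.r 1)
[10] T1.cas  miss  (counter 2, T1.r 0)
[11] T1.load  rd  (counter 2, T1.r 2)
[12] T1.cas  hit  (counter 3, T1.r 2)
[13] T1.load  rd  (counter 3, T1.r 3)
[14] T1.cas  hit  (counter 4, T1.r 3)
[15] T1.load  rd  (counter 4, T1.r 4)
[16] T1.cas  hit  (counter 5, T1.r 4)
Flip is step 10.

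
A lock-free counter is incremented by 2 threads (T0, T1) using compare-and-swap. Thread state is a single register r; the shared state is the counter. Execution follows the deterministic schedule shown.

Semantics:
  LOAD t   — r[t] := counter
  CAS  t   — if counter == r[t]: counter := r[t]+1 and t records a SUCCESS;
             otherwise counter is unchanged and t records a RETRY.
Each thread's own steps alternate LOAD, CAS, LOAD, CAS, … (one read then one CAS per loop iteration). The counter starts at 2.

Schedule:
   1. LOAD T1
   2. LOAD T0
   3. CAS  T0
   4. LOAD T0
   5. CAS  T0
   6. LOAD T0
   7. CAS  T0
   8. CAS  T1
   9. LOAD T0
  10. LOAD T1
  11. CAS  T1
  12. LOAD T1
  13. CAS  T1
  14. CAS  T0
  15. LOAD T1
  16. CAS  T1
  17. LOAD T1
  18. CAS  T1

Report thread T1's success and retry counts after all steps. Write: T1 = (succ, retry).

[1] T1.load  rd  (counter 2, T1.r 2)
[2] T0.load  rd  (counter 2, T0.r 2)
[3] T0.cas  hit  (counter 3, T0.r 2)
[4] T0.load  rd  (counter 3, T0.r 3)
[5] T0.cas  hit  (counter 4, T0.r 3)
[6] T0.load  rd  (counter 4, T0.r 4)
[7] T0.cas  hit  (counter 5, T0.r 4)
[8] T1.cas  miss  (counter 5, T1.r 2)
[9] T0.load  rd  (counter 5, T0.r 5)
[10] T1.load  rd  (counter 5, T1.r 5)
[11] T1.cas  hit  (counter 6, T1.r 5)
[12] T1.load  rd  (counter 6, T1.r 6)
[13] T1.cas  hit  (counter 7, T1.r 6)
[14] T0.cas  miss  (counter 7, T0.r 5)
[15] T1.load  rd  (counter 7, T1.r 7)
[16] T1.cas  hit  (counter 8, T1.r 7)
[17] T1.load  rd  (counter 8, T1.r 8)
[18] T1.cas  hit  (counter 9, T1.r 8)

T1 = (4, 1)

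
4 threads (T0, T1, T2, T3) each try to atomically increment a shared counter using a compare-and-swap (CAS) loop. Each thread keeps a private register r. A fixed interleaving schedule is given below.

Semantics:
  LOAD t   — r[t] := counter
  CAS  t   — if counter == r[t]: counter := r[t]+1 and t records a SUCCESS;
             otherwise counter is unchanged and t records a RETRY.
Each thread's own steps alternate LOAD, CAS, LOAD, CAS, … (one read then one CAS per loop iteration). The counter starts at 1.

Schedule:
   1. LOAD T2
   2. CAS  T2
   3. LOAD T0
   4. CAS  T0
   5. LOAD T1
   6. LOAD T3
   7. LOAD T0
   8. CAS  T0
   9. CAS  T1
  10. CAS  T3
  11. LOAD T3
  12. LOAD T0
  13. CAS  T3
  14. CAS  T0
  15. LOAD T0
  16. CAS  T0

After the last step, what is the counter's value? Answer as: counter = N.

[1] T2.load  rd  (counter 1, T2.r 1)
[2] T2.cas  hit  (counter 2, T2.r 1)
[3] T0.load  rd  (counter 2, T0.r 2)
[4] T0.cas  hit  (counter 3, T0.r 2)
[5] T1.load  rd  (counter 3, T1.r 3)
[6] T3.load  rd  (counter 3, T3.r 3)
[7] T0.load  rd  (counter 3, T0.r 3)
[8] T0.cas  hit  (counter 4, T0.r 3)
[9] T1.cas  miss  (counter 4, T1.r 3)
[10] T3.cas  miss  (counter 4, T3.r 3)
[11] T3.load  rd  (counter 4, T3.r 4)
[12] T0.load  rd  (counter 4, T0.r 4)
[13] T3.cas  hit  (counter 5, T3.r 4)
[14] T0.cas  miss  (counter 5, T0.r 4)
[15] T0.load  rd  (counter 5, T0.r 5)
[16] T0.cas  hit  (counter 6, T0.r 5)

counter = 6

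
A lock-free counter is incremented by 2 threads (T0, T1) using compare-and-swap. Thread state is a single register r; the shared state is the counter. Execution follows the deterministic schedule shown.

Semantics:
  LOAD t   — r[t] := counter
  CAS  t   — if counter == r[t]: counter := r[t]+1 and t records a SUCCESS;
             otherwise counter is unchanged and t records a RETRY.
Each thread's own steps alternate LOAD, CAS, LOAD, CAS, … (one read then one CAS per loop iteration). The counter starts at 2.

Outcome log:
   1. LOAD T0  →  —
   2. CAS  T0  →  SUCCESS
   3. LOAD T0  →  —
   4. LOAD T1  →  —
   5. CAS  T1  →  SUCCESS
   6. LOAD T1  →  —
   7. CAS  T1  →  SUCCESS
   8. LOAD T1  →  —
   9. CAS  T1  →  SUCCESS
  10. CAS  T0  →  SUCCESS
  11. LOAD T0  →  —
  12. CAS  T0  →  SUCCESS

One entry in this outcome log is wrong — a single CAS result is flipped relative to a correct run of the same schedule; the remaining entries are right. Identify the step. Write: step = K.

step = 10

Re-executing:
   1) LOAD T0:  M=2  r_T0=2
   2) CAS  T0:  M=3  r_T0=2 ✓
   3) LOAD T0:  M=3  r_T0=3
   4) LOAD T1:  M=3  r_T1=3
   5) CAS  T1:  M=4  r_T1=3 ✓
   6) LOAD T1:  M=4  r_T1=4
   7) CAS  T1:  M=5  r_T1=4 ✓
   8) LOAD T1:  M=5  r_T1=5
   9) CAS  T1:  M=6  r_T1=5 ✓
  10) CAS  T0:  M=6  r_T0=3 ✗
  11) LOAD T0:  M=6  r_T0=6
  12) CAS  T0:  M=7  r_T0=6 ✓
Mismatch at 10.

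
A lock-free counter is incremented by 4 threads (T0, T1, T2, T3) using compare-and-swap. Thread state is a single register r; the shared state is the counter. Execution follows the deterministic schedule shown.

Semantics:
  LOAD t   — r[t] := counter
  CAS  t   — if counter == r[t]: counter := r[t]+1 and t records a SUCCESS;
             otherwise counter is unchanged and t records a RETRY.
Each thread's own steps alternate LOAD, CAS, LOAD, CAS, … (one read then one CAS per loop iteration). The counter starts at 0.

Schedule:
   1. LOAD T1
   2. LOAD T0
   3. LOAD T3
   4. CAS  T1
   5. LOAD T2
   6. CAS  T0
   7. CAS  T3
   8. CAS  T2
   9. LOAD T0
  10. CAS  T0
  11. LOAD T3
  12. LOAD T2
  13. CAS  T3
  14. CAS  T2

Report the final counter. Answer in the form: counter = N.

1. LOAD T1 → mem=0 r[T1]=0 [LOAD]
2. LOAD T0 → mem=0 r[T0]=0 [LOAD]
3. LOAD T3 → mem=0 r[T3]=0 [LOAD]
4. CAS T1 → mem=1 r[T1]=0 [OK]
5. LOAD T2 → mem=1 r[T2]=1 [LOAD]
6. CAS T0 → mem=1 r[T0]=0 [RETRY]
7. CAS T3 → mem=1 r[T3]=0 [RETRY]
8. CAS T2 → mem=2 r[T2]=1 [OK]
9. LOAD T0 → mem=2 r[T0]=2 [LOAD]
10. CAS T0 → mem=3 r[T0]=2 [OK]
11. LOAD T3 → mem=3 r[T3]=3 [LOAD]
12. LOAD T2 → mem=3 r[T2]=3 [LOAD]
13. CAS T3 → mem=4 r[T3]=3 [OK]
14. CAS T2 → mem=4 r[T2]=3 [RETRY]

counter = 4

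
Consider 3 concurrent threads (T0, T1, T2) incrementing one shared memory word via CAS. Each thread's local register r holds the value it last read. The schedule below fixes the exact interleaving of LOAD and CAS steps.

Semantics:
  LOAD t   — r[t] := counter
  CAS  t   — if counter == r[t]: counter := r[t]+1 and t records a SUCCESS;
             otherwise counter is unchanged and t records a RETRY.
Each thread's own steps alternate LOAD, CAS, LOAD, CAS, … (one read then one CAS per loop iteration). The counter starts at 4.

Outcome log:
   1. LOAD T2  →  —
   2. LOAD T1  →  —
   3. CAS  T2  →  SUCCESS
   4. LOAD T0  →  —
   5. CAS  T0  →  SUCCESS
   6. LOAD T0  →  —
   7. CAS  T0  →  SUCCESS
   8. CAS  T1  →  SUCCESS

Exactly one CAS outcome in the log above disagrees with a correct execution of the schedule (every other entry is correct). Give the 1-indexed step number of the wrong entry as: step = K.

step = 8

Re-executing:
1. LOAD T2 → mem=4 r[T2]=4 [LOAD]
2. LOAD T1 → mem=4 r[T1]=4 [LOAD]
3. CAS T2 → mem=5 r[T2]=4 [OK]
4. LOAD T0 → mem=5 r[T0]=5 [LOAD]
5. CAS T0 → mem=6 r[T0]=5 [OK]
6. LOAD T0 → mem=6 r[T0]=6 [LOAD]
7. CAS T0 → mem=7 r[T0]=6 [OK]
8. CAS T1 → mem=7 r[T1]=4 [RETRY]
Flip is step 8.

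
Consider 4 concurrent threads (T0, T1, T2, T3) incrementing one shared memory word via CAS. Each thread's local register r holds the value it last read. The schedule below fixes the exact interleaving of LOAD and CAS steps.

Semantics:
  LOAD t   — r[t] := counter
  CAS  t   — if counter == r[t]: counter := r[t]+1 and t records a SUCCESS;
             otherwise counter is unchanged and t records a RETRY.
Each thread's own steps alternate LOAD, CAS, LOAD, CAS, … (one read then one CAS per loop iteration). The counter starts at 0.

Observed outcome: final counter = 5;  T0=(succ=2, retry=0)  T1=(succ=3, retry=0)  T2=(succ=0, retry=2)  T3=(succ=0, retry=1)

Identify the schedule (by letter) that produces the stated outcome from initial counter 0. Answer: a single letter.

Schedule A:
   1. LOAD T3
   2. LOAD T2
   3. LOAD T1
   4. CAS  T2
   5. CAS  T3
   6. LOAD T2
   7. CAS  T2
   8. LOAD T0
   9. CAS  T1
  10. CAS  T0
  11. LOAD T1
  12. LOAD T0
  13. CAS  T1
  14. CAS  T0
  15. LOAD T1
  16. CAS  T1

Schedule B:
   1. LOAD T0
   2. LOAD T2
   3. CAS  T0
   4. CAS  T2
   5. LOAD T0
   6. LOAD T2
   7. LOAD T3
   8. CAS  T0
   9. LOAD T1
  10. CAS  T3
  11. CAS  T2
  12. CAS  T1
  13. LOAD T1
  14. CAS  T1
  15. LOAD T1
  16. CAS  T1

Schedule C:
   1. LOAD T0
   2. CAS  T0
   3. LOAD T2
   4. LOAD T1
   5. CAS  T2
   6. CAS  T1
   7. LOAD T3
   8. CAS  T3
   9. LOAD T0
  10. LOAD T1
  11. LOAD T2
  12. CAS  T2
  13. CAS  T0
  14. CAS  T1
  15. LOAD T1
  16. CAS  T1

Run B:
   1) LOAD T0:  M=0  r_T0=0
   2) LOAD T2:  M=0  r_T2=0
   3) CAS  T0:  M=1  r_T0=0 ✓
   4) CAS  T2:  M=1  r_T2=0 ✗
   5) LOAD T0:  M=1  r_T0=1
   6) LOAD T2:  M=1  r_T2=1
   7) LOAD T3:  M=1  r_T3=1
   8) CAS  T0:  M=2  r_T0=1 ✓
   9) LOAD T1:  M=2  r_T1=2
  10) CAS  T3:  M=2  r_T3=1 ✗
  11) CAS  T2:  M=2  r_T2=1 ✗
  12) CAS  T1:  M=3  r_T1=2 ✓
  13) LOAD T1:  M=3  r_T1=3
  14) CAS  T1:  M=4  r_T1=3 ✓
  15) LOAD T1:  M=4  r_T1=4
  16) CAS  T1:  M=5  r_T1=4 ✓

B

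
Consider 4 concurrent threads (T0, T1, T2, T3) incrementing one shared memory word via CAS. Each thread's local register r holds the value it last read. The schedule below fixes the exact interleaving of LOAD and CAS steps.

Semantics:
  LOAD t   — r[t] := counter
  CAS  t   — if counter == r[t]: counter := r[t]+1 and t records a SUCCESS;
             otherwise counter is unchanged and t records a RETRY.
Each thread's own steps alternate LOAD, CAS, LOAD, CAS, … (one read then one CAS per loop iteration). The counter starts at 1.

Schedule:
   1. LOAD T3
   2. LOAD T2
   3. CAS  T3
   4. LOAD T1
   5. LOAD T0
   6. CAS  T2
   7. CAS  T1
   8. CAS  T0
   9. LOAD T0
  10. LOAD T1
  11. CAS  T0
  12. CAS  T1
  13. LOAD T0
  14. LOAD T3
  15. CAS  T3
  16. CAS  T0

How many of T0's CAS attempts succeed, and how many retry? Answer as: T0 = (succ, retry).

step 1: T3 LOAD ⇒ load; ctr=1 reg=1
step 2: T2 LOAD ⇒ load; ctr=1 reg=1
step 3: T3 CAS ⇒ ok; ctr=2 reg=1
step 4: T1 LOAD ⇒ load; ctr=2 reg=2
step 5: T0 LOAD ⇒ load; ctr=2 reg=2
step 6: T2 CAS ⇒ retry; ctr=2 reg=1
step 7: T1 CAS ⇒ ok; ctr=3 reg=2
step 8: T0 CAS ⇒ retry; ctr=3 reg=2
step 9: T0 LOAD ⇒ load; ctr=3 reg=3
step 10: T1 LOAD ⇒ load; ctr=3 reg=3
step 11: T0 CAS ⇒ ok; ctr=4 reg=3
step 12: T1 CAS ⇒ retry; ctr=4 reg=3
step 13: T0 LOAD ⇒ load; ctr=4 reg=4
step 14: T3 LOAD ⇒ load; ctr=4 reg=4
step 15: T3 CAS ⇒ ok; ctr=5 reg=4
step 16: T0 CAS ⇒ retry; ctr=5 reg=4

T0 = (1, 2)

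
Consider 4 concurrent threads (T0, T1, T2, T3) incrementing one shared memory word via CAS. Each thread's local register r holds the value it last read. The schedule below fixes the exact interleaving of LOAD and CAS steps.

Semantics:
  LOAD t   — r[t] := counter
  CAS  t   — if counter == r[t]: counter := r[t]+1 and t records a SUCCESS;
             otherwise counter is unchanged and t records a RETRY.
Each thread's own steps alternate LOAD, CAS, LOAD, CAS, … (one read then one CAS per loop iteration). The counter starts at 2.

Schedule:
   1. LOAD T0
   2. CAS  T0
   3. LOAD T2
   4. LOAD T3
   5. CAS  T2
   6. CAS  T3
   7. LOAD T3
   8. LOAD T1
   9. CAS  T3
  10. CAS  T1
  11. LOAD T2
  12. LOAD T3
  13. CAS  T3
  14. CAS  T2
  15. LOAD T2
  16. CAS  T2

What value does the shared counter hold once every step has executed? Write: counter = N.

counter = 7

#1 T0 reads 2
#2 T0 CAS(2→3) writes; counter now 3
#3 T2 reads 3
#4 T3 reads 3
#5 T2 CAS(3→4) writes; counter now 4
#6 T3 CAS(3→4) fails; counter now 4
#7 T3 reads 4
#8 T1 reads 4
#9 T3 CAS(4→5) writes; counter now 5
#10 T1 CAS(4→5) fails; counter now 5
#11 T2 reads 5
#12 T3 reads 5
#13 T3 CAS(5→6) writes; counter now 6
#14 T2 CAS(5→6) fails; counter now 6
#15 T2 reads 6
#16 T2 CAS(6→7) writes; counter now 7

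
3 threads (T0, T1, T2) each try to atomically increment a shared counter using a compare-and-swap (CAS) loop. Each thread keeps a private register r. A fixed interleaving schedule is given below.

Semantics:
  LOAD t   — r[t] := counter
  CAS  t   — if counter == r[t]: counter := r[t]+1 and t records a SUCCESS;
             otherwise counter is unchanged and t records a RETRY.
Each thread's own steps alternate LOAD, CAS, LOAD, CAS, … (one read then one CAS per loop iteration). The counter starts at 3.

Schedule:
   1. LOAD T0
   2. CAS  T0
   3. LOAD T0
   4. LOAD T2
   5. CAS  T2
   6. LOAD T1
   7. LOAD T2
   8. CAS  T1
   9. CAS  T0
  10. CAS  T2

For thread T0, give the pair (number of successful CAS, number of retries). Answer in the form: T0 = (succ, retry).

step 1: T0 LOAD ⇒ load; ctr=3 reg=3
step 2: T0 CAS ⇒ ok; ctr=4 reg=3
step 3: T0 LOAD ⇒ load; ctr=4 reg=4
step 4: T2 LOAD ⇒ load; ctr=4 reg=4
step 5: T2 CAS ⇒ ok; ctr=5 reg=4
step 6: T1 LOAD ⇒ load; ctr=5 reg=5
step 7: T2 LOAD ⇒ load; ctr=5 reg=5
step 8: T1 CAS ⇒ ok; ctr=6 reg=5
step 9: T0 CAS ⇒ retry; ctr=6 reg=4
step 10: T2 CAS ⇒ retry; ctr=6 reg=5

T0 = (1, 1)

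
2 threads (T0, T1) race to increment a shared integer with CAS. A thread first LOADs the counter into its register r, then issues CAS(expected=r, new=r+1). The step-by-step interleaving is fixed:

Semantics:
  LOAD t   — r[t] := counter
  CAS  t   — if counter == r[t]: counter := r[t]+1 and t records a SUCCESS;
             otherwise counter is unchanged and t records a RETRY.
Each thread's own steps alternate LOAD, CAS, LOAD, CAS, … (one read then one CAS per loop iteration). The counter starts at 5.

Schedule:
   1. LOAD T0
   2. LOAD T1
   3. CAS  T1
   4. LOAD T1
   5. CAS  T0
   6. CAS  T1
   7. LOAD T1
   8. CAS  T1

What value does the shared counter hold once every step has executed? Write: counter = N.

step 1: T0 LOAD ⇒ load; ctr=5 reg=5
step 2: T1 LOAD ⇒ load; ctr=5 reg=5
step 3: T1 CAS ⇒ ok; ctr=6 reg=5
step 4: T1 LOAD ⇒ load; ctr=6 reg=6
step 5: T0 CAS ⇒ retry; ctr=6 reg=5
step 6: T1 CAS ⇒ ok; ctr=7 reg=6
step 7: T1 LOAD ⇒ load; ctr=7 reg=7
step 8: T1 CAS ⇒ ok; ctr=8 reg=7

counter = 8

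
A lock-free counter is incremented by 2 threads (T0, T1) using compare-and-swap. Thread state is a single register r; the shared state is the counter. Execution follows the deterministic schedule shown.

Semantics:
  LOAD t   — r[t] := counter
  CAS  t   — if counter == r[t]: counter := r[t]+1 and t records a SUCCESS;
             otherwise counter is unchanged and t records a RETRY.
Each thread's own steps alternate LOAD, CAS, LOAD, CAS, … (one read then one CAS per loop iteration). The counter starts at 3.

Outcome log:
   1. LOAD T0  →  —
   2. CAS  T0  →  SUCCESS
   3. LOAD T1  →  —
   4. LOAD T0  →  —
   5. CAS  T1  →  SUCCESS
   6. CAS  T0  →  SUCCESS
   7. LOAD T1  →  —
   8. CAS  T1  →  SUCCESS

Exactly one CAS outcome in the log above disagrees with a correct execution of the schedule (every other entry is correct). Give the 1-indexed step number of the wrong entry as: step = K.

Correct run:
step 1: T0 LOAD ⇒ load; ctr=3 reg=3
step 2: T0 CAS ⇒ ok; ctr=4 reg=3
step 3: T1 LOAD ⇒ load; ctr=4 reg=4
step 4: T0 LOAD ⇒ load; ctr=4 reg=4
step 5: T1 CAS ⇒ ok; ctr=5 reg=4
step 6: T0 CAS ⇒ retry; ctr=5 reg=4
step 7: T1 LOAD ⇒ load; ctr=5 reg=5
step 8: T1 CAS ⇒ ok; ctr=6 reg=5
Log disagrees first at step 6.

step = 6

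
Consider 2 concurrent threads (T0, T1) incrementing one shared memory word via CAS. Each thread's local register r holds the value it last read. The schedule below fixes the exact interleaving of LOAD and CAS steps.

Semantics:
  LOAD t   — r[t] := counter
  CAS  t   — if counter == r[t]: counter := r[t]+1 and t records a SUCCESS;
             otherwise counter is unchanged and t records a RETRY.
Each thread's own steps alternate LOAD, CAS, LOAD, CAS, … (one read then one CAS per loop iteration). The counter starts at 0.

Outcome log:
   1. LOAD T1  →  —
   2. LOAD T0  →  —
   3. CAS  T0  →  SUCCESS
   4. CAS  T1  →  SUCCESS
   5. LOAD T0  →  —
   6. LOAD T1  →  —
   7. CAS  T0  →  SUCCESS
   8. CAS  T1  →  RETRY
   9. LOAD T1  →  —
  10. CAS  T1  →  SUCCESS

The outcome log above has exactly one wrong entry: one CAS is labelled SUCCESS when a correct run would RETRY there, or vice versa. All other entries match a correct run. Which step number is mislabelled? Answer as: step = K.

step = 4

Correct run:
   1) LOAD T1:  M=0  r_T1=0
   2) LOAD T0:  M=0  r_T0=0
   3) CAS  T0:  M=1  r_T0=0 ✓
   4) CAS  T1:  M=1  r_T1=0 ✗
   5) LOAD T0:  M=1  r_T0=1
   6) LOAD T1:  M=1  r_T1=1
   7) CAS  T0:  M=2  r_T0=1 ✓
   8) CAS  T1:  M=2  r_T1=1 ✗
   9) LOAD T1:  M=2  r_T1=2
  10) CAS  T1:  M=3  r_T1=2 ✓
Mismatch at 4.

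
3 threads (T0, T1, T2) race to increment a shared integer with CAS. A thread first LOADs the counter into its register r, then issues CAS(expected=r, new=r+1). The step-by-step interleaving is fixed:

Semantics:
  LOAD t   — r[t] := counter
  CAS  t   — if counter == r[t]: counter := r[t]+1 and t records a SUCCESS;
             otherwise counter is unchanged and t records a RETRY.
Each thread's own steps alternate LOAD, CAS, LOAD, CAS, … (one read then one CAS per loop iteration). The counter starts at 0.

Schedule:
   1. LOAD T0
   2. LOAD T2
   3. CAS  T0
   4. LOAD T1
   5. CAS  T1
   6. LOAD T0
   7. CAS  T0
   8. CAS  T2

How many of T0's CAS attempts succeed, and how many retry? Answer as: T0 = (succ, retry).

T0 LOAD — after: cnt=0, r=0 — load
T2 LOAD — after: cnt=0, r=0 — load
T0 CAS — after: cnt=1, r=0 — ok
T1 LOAD — after: cnt=1, r=1 — load
T1 CAS — after: cnt=2, r=1 — ok
T0 LOAD — after: cnt=2, r=2 — load
T0 CAS — after: cnt=3, r=2 — ok
T2 CAS — after: cnt=3, r=0 — retry

T0 = (2, 0)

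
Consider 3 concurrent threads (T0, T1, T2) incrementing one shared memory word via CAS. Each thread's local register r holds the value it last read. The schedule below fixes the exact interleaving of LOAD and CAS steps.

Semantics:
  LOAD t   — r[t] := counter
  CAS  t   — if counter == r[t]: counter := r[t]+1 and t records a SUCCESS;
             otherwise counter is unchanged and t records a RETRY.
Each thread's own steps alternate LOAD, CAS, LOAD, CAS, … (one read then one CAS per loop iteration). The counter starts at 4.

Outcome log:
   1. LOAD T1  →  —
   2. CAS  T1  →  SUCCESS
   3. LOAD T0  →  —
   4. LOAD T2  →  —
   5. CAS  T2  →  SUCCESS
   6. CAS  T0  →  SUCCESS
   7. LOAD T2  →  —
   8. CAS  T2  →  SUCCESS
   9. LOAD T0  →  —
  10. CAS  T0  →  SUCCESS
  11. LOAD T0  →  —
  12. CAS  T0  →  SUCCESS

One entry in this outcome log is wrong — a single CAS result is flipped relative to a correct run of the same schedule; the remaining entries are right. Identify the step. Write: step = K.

Reference trace:
[1] T1.load  rd  (counter 4, T1.r 4)
[2] T1.cas  hit  (counter 5, T1.r 4)
[3] T0.load  rd  (counter 5, T0.r 5)
[4] T2.load  rd  (counter 5, T2.r 5)
[5] T2.cas  hit  (counter 6, T2.r 5)
[6] T0.cas  miss  (counter 6, T0.r 5)
[7] T2.load  rd  (counter 6, T2.r 6)
[8] T2.cas  hit  (counter 7, T2.r 6)
[9] T0.load  rd  (counter 7, T0.r 7)
[10] T0.cas  hit  (counter 8, T0.r 7)
[11] T0.load  rd  (counter 8, T0.r 8)
[12] T0.cas  hit  (counter 9, T0.r 8)
Flip is step 6.

step = 6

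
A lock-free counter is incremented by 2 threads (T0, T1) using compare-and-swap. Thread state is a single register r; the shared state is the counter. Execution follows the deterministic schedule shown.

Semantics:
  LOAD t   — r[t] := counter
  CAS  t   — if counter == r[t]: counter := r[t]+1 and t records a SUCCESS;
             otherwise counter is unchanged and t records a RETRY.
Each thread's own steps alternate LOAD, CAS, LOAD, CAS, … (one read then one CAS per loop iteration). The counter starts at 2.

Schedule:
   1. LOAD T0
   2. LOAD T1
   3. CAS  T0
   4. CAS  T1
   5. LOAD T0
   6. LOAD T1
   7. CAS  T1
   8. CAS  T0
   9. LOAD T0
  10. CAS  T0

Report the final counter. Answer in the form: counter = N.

counter = 5

1. LOAD T0 → mem=2 r[T0]=2 [LOAD]
2. LOAD T1 → mem=2 r[T1]=2 [LOAD]
3. CAS T0 → mem=3 r[T0]=2 [OK]
4. CAS T1 → mem=3 r[T1]=2 [RETRY]
5. LOAD T0 → mem=3 r[T0]=3 [LOAD]
6. LOAD T1 → mem=3 r[T1]=3 [LOAD]
7. CAS T1 → mem=4 r[T1]=3 [OK]
8. CAS T0 → mem=4 r[T0]=3 [RETRY]
9. LOAD T0 → mem=4 r[T0]=4 [LOAD]
10. CAS T0 → mem=5 r[T0]=4 [OK]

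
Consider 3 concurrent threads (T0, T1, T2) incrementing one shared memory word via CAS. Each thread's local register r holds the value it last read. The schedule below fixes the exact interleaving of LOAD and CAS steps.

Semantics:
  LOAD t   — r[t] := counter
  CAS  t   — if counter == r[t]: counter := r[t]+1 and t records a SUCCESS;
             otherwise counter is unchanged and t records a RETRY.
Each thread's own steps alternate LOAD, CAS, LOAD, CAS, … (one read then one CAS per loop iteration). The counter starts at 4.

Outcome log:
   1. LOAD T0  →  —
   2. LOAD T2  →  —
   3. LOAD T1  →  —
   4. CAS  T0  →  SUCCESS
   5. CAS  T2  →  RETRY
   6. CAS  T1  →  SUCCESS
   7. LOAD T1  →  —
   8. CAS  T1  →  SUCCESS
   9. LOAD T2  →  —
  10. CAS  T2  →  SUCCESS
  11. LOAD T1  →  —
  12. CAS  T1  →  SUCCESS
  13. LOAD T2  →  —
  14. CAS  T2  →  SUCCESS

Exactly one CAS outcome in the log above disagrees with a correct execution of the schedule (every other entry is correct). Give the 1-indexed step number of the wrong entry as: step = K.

Reference trace:
step 1: T0 LOAD ⇒ load; ctr=4 reg=4
step 2: T2 LOAD ⇒ load; ctr=4 reg=4
step 3: T1 LOAD ⇒ load; ctr=4 reg=4
step 4: T0 CAS ⇒ ok; ctr=5 reg=4
step 5: T2 CAS ⇒ retry; ctr=5 reg=4
step 6: T1 CAS ⇒ retry; ctr=5 reg=4
step 7: T1 LOAD ⇒ load; ctr=5 reg=5
step 8: T1 CAS ⇒ ok; ctr=6 reg=5
step 9: T2 LOAD ⇒ load; ctr=6 reg=6
step 10: T2 CAS ⇒ ok; ctr=7 reg=6
step 11: T1 LOAD ⇒ load; ctr=7 reg=7
step 12: T1 CAS ⇒ ok; ctr=8 reg=7
step 13: T2 LOAD ⇒ load; ctr=8 reg=8
step 14: T2 CAS ⇒ ok; ctr=9 reg=8
Mismatch at 6.

step = 6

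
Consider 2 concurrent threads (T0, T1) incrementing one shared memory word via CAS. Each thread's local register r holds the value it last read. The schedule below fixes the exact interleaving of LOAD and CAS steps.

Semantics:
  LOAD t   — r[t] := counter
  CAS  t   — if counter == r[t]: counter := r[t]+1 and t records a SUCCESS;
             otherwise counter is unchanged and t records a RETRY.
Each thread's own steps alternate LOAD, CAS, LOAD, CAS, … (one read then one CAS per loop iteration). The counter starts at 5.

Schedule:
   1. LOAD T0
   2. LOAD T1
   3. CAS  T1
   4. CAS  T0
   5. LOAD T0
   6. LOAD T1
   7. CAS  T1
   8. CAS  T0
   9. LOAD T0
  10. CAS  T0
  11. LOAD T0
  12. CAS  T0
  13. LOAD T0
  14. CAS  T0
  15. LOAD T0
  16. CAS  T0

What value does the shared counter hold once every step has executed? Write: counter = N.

counter = 11

[1] T0.load  rd  (counter 5, T0.r 5)
[2] T1.load  rd  (counter 5, T1.r 5)
[3] T1.cas  hit  (counter 6, T1.r 5)
[4] T0.cas  miss  (counter 6, T0.r 5)
[5] T0.load  rd  (counter 6, T0.r 6)
[6] T1.load  rd  (counter 6, T1.r 6)
[7] T1.cas  hit  (counter 7, T1.r 6)
[8] T0.cas  miss  (counter 7, T0.r 6)
[9] T0.load  rd  (counter 7, T0.r 7)
[10] T0.cas  hit  (counter 8, T0.r 7)
[11] T0.load  rd  (counter 8, T0.r 8)
[12] T0.cas  hit  (counter 9, T0.r 8)
[13] T0.load  rd  (counter 9, T0.r 9)
[14] T0.cas  hit  (counter 10, T0.r 9)
[15] T0.load  rd  (counter 10, T0.r 10)
[16] T0.cas  hit  (counter 11, T0.r 10)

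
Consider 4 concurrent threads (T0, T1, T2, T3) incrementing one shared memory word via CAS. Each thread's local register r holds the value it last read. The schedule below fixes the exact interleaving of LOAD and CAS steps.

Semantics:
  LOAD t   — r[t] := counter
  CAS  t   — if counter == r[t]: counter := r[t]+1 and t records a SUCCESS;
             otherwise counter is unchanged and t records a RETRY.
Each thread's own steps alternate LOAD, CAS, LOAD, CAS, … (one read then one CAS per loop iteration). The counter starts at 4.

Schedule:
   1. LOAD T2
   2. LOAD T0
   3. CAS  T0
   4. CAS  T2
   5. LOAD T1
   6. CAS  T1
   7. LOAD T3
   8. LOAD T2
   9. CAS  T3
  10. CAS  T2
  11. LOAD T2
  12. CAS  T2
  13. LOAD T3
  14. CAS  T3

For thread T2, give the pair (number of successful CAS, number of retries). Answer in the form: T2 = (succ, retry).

step 1: T2 LOAD ⇒ load; ctr=4 reg=4
step 2: T0 LOAD ⇒ load; ctr=4 reg=4
step 3: T0 CAS ⇒ ok; ctr=5 reg=4
step 4: T2 CAS ⇒ retry; ctr=5 reg=4
step 5: T1 LOAD ⇒ load; ctr=5 reg=5
step 6: T1 CAS ⇒ ok; ctr=6 reg=5
step 7: T3 LOAD ⇒ load; ctr=6 reg=6
step 8: T2 LOAD ⇒ load; ctr=6 reg=6
step 9: T3 CAS ⇒ ok; ctr=7 reg=6
step 10: T2 CAS ⇒ retry; ctr=7 reg=6
step 11: T2 LOAD ⇒ load; ctr=7 reg=7
step 12: T2 CAS ⇒ ok; ctr=8 reg=7
step 13: T3 LOAD ⇒ load; ctr=8 reg=8
step 14: T3 CAS ⇒ ok; ctr=9 reg=8

T2 = (1, 2)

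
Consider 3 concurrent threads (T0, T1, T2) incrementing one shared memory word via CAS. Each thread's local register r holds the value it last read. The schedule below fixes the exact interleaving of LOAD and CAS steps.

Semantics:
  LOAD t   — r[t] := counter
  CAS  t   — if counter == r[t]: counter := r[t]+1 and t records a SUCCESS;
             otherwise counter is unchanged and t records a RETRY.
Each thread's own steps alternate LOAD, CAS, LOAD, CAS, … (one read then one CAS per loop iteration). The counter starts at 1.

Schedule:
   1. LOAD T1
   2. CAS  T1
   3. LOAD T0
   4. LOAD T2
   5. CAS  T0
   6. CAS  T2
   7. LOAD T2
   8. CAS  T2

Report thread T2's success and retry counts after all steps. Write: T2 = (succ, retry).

T2 = (1, 1)

   1) LOAD T1:  M=1  r_T1=1
   2) CAS  T1:  M=2  r_T1=1 ✓
   3) LOAD T0:  M=2  r_T0=2
   4) LOAD T2:  M=2  r_T2=2
   5) CAS  T0:  M=3  r_T0=2 ✓
   6) CAS  T2:  M=3  r_T2=2 ✗
   7) LOAD T2:  M=3  r_T2=3
   8) CAS  T2:  M=4  r_T2=3 ✓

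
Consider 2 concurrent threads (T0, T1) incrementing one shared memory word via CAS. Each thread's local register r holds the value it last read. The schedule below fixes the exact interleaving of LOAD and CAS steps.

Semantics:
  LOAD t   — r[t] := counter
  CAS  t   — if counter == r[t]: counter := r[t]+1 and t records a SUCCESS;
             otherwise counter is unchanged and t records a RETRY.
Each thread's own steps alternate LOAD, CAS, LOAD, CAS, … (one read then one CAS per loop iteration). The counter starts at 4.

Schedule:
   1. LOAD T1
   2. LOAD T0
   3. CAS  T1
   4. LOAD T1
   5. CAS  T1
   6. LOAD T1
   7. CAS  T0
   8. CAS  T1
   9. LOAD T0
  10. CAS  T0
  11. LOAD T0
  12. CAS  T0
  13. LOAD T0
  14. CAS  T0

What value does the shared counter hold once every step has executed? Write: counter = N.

step 1: T1 LOAD ⇒ load; ctr=4 reg=4
step 2: T0 LOAD ⇒ load; ctr=4 reg=4
step 3: T1 CAS ⇒ ok; ctr=5 reg=4
step 4: T1 LOAD ⇒ load; ctr=5 reg=5
step 5: T1 CAS ⇒ ok; ctr=6 reg=5
step 6: T1 LOAD ⇒ load; ctr=6 reg=6
step 7: T0 CAS ⇒ retry; ctr=6 reg=4
step 8: T1 CAS ⇒ ok; ctr=7 reg=6
step 9: T0 LOAD ⇒ load; ctr=7 reg=7
step 10: T0 CAS ⇒ ok; ctr=8 reg=7
step 11: T0 LOAD ⇒ load; ctr=8 reg=8
step 12: T0 CAS ⇒ ok; ctr=9 reg=8
step 13: T0 LOAD ⇒ load; ctr=9 reg=9
step 14: T0 CAS ⇒ ok; ctr=10 reg=9

counter = 10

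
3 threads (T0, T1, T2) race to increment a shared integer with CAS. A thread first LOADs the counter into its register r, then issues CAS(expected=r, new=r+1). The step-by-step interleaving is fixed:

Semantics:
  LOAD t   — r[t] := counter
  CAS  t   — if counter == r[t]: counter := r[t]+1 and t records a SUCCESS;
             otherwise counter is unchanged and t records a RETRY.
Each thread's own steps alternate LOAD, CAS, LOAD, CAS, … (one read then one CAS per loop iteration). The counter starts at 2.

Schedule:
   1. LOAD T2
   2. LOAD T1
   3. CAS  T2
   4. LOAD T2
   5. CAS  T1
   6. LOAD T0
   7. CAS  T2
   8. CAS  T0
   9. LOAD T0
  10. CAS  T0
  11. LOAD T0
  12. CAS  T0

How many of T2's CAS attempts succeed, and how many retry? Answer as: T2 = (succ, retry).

   1) LOAD T2:  M=2  r_T2=2
   2) LOAD T1:  M=2  r_T1=2
   3) CAS  T2:  M=3  r_T2=2 ✓
   4) LOAD T2:  M=3  r_T2=3
   5) CAS  T1:  M=3  r_T1=2 ✗
   6) LOAD T0:  M=3  r_T0=3
   7) CAS  T2:  M=4  r_T2=3 ✓
   8) CAS  T0:  M=4  r_T0=3 ✗
   9) LOAD T0:  M=4  r_T0=4
  10) CAS  T0:  M=5  r_T0=4 ✓
  11) LOAD T0:  M=5  r_T0=5
  12) CAS  T0:  M=6  r_T0=5 ✓

T2 = (2, 0)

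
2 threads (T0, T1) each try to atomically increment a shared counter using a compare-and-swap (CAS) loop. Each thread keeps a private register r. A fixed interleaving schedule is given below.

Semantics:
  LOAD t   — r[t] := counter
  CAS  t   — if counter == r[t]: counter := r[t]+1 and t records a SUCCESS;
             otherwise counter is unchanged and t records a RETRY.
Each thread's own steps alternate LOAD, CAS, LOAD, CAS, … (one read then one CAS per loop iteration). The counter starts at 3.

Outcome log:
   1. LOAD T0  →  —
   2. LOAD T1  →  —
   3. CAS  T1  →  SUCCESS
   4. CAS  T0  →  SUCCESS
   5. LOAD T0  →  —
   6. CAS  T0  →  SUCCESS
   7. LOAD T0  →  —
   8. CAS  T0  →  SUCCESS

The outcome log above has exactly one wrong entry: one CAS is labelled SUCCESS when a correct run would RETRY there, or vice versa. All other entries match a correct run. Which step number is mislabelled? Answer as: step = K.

step = 4

Reference trace:
   1) LOAD T0:  M=3  r_T0=3
   2) LOAD T1:  M=3  r_T1=3
   3) CAS  T1:  M=4  r_T1=3 ✓
   4) CAS  T0:  M=4  r_T0=3 ✗
   5) LOAD T0:  M=4  r_T0=4
   6) CAS  T0:  M=5  r_T0=4 ✓
   7) LOAD T0:  M=5  r_T0=5
   8) CAS  T0:  M=6  r_T0=5 ✓
Log disagrees first at step 4.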